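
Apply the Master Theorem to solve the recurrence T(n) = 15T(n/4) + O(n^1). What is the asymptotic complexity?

Master Theorem for T(n) = 15T(n/4) + O(n^1):

a = 15, b = 4, c = 1
log_b(a) = log_4(15) = 1.9534

Case 1: c = 1 < log_4(15) = 1.9534
T(n) = O(n^(log_4 15))

For T(n) = 15T(n/4) + O(n^1): log_4(15) = 1.9534. This is Case 1 of the Master Theorem (c < log_b(a), work dominated by leaves), giving O(n^(log_4 15)).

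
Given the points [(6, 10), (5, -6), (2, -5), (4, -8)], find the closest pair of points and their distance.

Computing all pairwise distances among 4 points:

d((6, 10), (5, -6)) = 16.0312
d((6, 10), (2, -5)) = 15.5242
d((6, 10), (4, -8)) = 18.1108
d((5, -6), (2, -5)) = 3.1623
d((5, -6), (4, -8)) = 2.2361 <-- minimum
d((2, -5), (4, -8)) = 3.6056

Closest pair: (5, -6) and (4, -8) with distance 2.2361

The closest pair is (5, -6) and (4, -8) with Euclidean distance 2.2361. For 4 points, brute-force pairwise comparison is shown above. For large n, the divide-and-conquer algorithm (sort by x, recurse on halves, check the dividing strip) achieves O(n log n).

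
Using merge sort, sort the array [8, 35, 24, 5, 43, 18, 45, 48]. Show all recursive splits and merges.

Merge sort trace:

Split: [8, 35, 24, 5, 43, 18, 45, 48] -> [8, 35, 24, 5] and [43, 18, 45, 48]
  Split: [8, 35, 24, 5] -> [8, 35] and [24, 5]
    Split: [8, 35] -> [8] and [35]
    Merge: [8] + [35] -> [8, 35]
    Split: [24, 5] -> [24] and [5]
    Merge: [24] + [5] -> [5, 24]
  Merge: [8, 35] + [5, 24] -> [5, 8, 24, 35]
  Split: [43, 18, 45, 48] -> [43, 18] and [45, 48]
    Split: [43, 18] -> [43] and [18]
    Merge: [43] + [18] -> [18, 43]
    Split: [45, 48] -> [45] and [48]
    Merge: [45] + [48] -> [45, 48]
  Merge: [18, 43] + [45, 48] -> [18, 43, 45, 48]
Merge: [5, 8, 24, 35] + [18, 43, 45, 48] -> [5, 8, 18, 24, 35, 43, 45, 48]

Final sorted array: [5, 8, 18, 24, 35, 43, 45, 48]

The merge sort proceeds by recursively splitting the array and merging sorted halves.
After all merges, the sorted array is [5, 8, 18, 24, 35, 43, 45, 48].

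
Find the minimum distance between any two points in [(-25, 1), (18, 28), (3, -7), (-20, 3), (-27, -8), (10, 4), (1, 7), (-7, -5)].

Computing all pairwise distances among 8 points:

d((-25, 1), (18, 28)) = 50.774
d((-25, 1), (3, -7)) = 29.1204
d((-25, 1), (-20, 3)) = 5.3852 <-- minimum
d((-25, 1), (-27, -8)) = 9.2195
d((-25, 1), (10, 4)) = 35.1283
d((-25, 1), (1, 7)) = 26.6833
d((-25, 1), (-7, -5)) = 18.9737
d((18, 28), (3, -7)) = 38.0789
d((18, 28), (-20, 3)) = 45.4863
d((18, 28), (-27, -8)) = 57.6281
d((18, 28), (10, 4)) = 25.2982
d((18, 28), (1, 7)) = 27.0185
d((18, 28), (-7, -5)) = 41.4005
d((3, -7), (-20, 3)) = 25.0799
d((3, -7), (-27, -8)) = 30.0167
d((3, -7), (10, 4)) = 13.0384
d((3, -7), (1, 7)) = 14.1421
d((3, -7), (-7, -5)) = 10.198
d((-20, 3), (-27, -8)) = 13.0384
d((-20, 3), (10, 4)) = 30.0167
d((-20, 3), (1, 7)) = 21.3776
d((-20, 3), (-7, -5)) = 15.2643
d((-27, -8), (10, 4)) = 38.8973
d((-27, -8), (1, 7)) = 31.7648
d((-27, -8), (-7, -5)) = 20.2237
d((10, 4), (1, 7)) = 9.4868
d((10, 4), (-7, -5)) = 19.2354
d((1, 7), (-7, -5)) = 14.4222

Closest pair: (-25, 1) and (-20, 3) with distance 5.3852

The closest pair is (-25, 1) and (-20, 3) with Euclidean distance 5.3852. For 8 points, brute-force pairwise comparison is shown above. For large n, the divide-and-conquer algorithm (sort by x, recurse on halves, check the dividing strip) achieves O(n log n).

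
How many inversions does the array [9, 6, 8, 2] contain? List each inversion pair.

Finding inversions in [9, 6, 8, 2]:

(0, 1): arr[0]=9 > arr[1]=6
(0, 2): arr[0]=9 > arr[2]=8
(0, 3): arr[0]=9 > arr[3]=2
(1, 3): arr[1]=6 > arr[3]=2
(2, 3): arr[2]=8 > arr[3]=2

Total inversions: 5

The array has 5 inversion(s): (0,1), (0,2), (0,3), (1,3), (2,3). Each pair (i,j) satisfies i < j and arr[i] > arr[j].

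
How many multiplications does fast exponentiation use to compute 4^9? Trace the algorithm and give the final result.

Computing 4^9 by squaring (build up from 4^1; each line after the first costs one multiplication):

4^1 = 4
4^2 = (4^1)^2 = 4^2 = 16
4^4 = (4^2)^2 = 16^2 = 256
4^8 = (4^4)^2 = 256^2 = 65536
4^9 = 4 * 4^8 = 4 * 65536 = 262144

Result: 262144
Multiplications needed: 4 (4 lines after 4^1)

4^9 = 262144. Using exponentiation by squaring, this requires 4 multiplications. The key idea: if the exponent is even, square the half-power; if odd, multiply by the base once.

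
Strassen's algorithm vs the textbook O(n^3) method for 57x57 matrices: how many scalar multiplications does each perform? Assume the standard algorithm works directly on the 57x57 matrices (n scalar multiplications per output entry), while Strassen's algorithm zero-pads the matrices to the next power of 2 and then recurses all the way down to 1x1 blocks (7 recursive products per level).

Matrix multiplication for 57x57 matrices:

Strassen's algorithm requires power-of-2 dimensions. Pad 57x57 to 64x64 (next power of 2).

Standard algorithm: 57^3 = 185193 multiplications
Strassen's algorithm: 7^(log2(64)) = 7^6 = 117649 multiplications
Savings: 185193 - 117649 = 67544 multiplications

Standard: 185193 multiplications (57^3). Strassen: 117649 multiplications (7^6, after padding to 64x64). Strassen reduces 8 recursive multiplications to 7 at each level.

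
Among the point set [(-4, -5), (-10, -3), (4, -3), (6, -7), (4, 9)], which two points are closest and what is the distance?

Computing all pairwise distances among 5 points:

d((-4, -5), (-10, -3)) = 6.3246
d((-4, -5), (4, -3)) = 8.2462
d((-4, -5), (6, -7)) = 10.198
d((-4, -5), (4, 9)) = 16.1245
d((-10, -3), (4, -3)) = 14.0
d((-10, -3), (6, -7)) = 16.4924
d((-10, -3), (4, 9)) = 18.4391
d((4, -3), (6, -7)) = 4.4721 <-- minimum
d((4, -3), (4, 9)) = 12.0
d((6, -7), (4, 9)) = 16.1245

Closest pair: (4, -3) and (6, -7) with distance 4.4721

The closest pair is (4, -3) and (6, -7) with Euclidean distance 4.4721. For 5 points, brute-force pairwise comparison is shown above. For large n, the divide-and-conquer algorithm (sort by x, recurse on halves, check the dividing strip) achieves O(n log n).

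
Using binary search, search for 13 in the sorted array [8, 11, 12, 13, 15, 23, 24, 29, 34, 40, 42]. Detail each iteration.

Binary search for 13 in [8, 11, 12, 13, 15, 23, 24, 29, 34, 40, 42]:

lo=0, hi=10, mid=5, arr[mid]=23 -> 23 > 13, search left half
lo=0, hi=4, mid=2, arr[mid]=12 -> 12 < 13, search right half
lo=3, hi=4, mid=3, arr[mid]=13 -> Found target at index 3!

Binary search finds 13 at index 3 after 3 comparisons. The search repeatedly halves the search space by comparing with the middle element.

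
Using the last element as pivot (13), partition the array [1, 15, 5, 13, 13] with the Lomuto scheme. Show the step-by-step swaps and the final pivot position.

Lomuto partition with pivot = 13:

Initial array: [1, 15, 5, 13, 13]

arr[0]=1 <= 13: swap with position 0, array becomes [1, 15, 5, 13, 13]
arr[1]=15 > 13: no swap
arr[2]=5 <= 13: swap with position 1, array becomes [1, 5, 15, 13, 13]
arr[3]=13 <= 13: swap with position 2, array becomes [1, 5, 13, 15, 13]

Place pivot at position 3: [1, 5, 13, 13, 15]
Pivot position: 3

After partitioning with pivot 13, the array becomes [1, 5, 13, 13, 15]. The pivot is placed at index 3. All elements to the left of the pivot are <= 13, and all elements to the right are > 13.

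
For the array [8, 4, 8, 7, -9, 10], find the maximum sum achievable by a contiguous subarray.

Using Kadane's algorithm on [8, 4, 8, 7, -9, 10]:

Scanning through the array:
Position 1 (value 4): max_ending_here = 12, max_so_far = 12
Position 2 (value 8): max_ending_here = 20, max_so_far = 20
Position 3 (value 7): max_ending_here = 27, max_so_far = 27
Position 4 (value -9): max_ending_here = 18, max_so_far = 27
Position 5 (value 10): max_ending_here = 28, max_so_far = 28

Maximum subarray: [8, 4, 8, 7, -9, 10]
Maximum sum: 28

The maximum subarray is [8, 4, 8, 7, -9, 10] with sum 28. This subarray runs from index 0 to index 5.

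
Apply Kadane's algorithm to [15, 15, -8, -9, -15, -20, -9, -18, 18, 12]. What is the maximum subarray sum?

Using Kadane's algorithm on [15, 15, -8, -9, -15, -20, -9, -18, 18, 12]:

Scanning through the array:
Position 1 (value 15): max_ending_here = 30, max_so_far = 30
Position 2 (value -8): max_ending_here = 22, max_so_far = 30
Position 3 (value -9): max_ending_here = 13, max_so_far = 30
Position 4 (value -15): max_ending_here = -2, max_so_far = 30
Position 5 (value -20): max_ending_here = -20, max_so_far = 30
Position 6 (value -9): max_ending_here = -9, max_so_far = 30
Position 7 (value -18): max_ending_here = -18, max_so_far = 30
Position 8 (value 18): max_ending_here = 18, max_so_far = 30
Position 9 (value 12): max_ending_here = 30, max_so_far = 30

Maximum subarray: [15, 15]
Maximum sum: 30

The maximum subarray is [15, 15] with sum 30. This subarray runs from index 0 to index 1.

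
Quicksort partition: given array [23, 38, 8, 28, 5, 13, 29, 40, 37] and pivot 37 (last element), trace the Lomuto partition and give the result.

Lomuto partition with pivot = 37:

Initial array: [23, 38, 8, 28, 5, 13, 29, 40, 37]

arr[0]=23 <= 37: swap with position 0, array becomes [23, 38, 8, 28, 5, 13, 29, 40, 37]
arr[1]=38 > 37: no swap
arr[2]=8 <= 37: swap with position 1, array becomes [23, 8, 38, 28, 5, 13, 29, 40, 37]
arr[3]=28 <= 37: swap with position 2, array becomes [23, 8, 28, 38, 5, 13, 29, 40, 37]
arr[4]=5 <= 37: swap with position 3, array becomes [23, 8, 28, 5, 38, 13, 29, 40, 37]
arr[5]=13 <= 37: swap with position 4, array becomes [23, 8, 28, 5, 13, 38, 29, 40, 37]
arr[6]=29 <= 37: swap with position 5, array becomes [23, 8, 28, 5, 13, 29, 38, 40, 37]
arr[7]=40 > 37: no swap

Place pivot at position 6: [23, 8, 28, 5, 13, 29, 37, 40, 38]
Pivot position: 6

After partitioning with pivot 37, the array becomes [23, 8, 28, 5, 13, 29, 37, 40, 38]. The pivot is placed at index 6. All elements to the left of the pivot are <= 37, and all elements to the right are > 37.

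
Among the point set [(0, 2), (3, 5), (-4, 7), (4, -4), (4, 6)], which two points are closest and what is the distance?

Computing all pairwise distances among 5 points:

d((0, 2), (3, 5)) = 4.2426
d((0, 2), (-4, 7)) = 6.4031
d((0, 2), (4, -4)) = 7.2111
d((0, 2), (4, 6)) = 5.6569
d((3, 5), (-4, 7)) = 7.2801
d((3, 5), (4, -4)) = 9.0554
d((3, 5), (4, 6)) = 1.4142 <-- minimum
d((-4, 7), (4, -4)) = 13.6015
d((-4, 7), (4, 6)) = 8.0623
d((4, -4), (4, 6)) = 10.0

Closest pair: (3, 5) and (4, 6) with distance 1.4142

The closest pair is (3, 5) and (4, 6) with Euclidean distance 1.4142. For 5 points, brute-force pairwise comparison is shown above. For large n, the divide-and-conquer algorithm (sort by x, recurse on halves, check the dividing strip) achieves O(n log n).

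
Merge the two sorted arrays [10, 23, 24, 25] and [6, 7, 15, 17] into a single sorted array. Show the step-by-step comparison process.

Merging process:

Compare 10 vs 6: take 6 from right. Merged: [6]
Compare 10 vs 7: take 7 from right. Merged: [6, 7]
Compare 10 vs 15: take 10 from left. Merged: [6, 7, 10]
Compare 23 vs 15: take 15 from right. Merged: [6, 7, 10, 15]
Compare 23 vs 17: take 17 from right. Merged: [6, 7, 10, 15, 17]
Append remaining from left: [23, 24, 25]. Merged: [6, 7, 10, 15, 17, 23, 24, 25]

Final merged array: [6, 7, 10, 15, 17, 23, 24, 25]
Total comparisons: 5

The merged array is [6, 7, 10, 15, 17, 23, 24, 25], requiring 5 comparisons. The merge step runs in O(n) time where n is the total number of elements.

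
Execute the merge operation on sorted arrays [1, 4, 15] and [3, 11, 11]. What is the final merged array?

Merging process:

Compare 1 vs 3: take 1 from left. Merged: [1]
Compare 4 vs 3: take 3 from right. Merged: [1, 3]
Compare 4 vs 11: take 4 from left. Merged: [1, 3, 4]
Compare 15 vs 11: take 11 from right. Merged: [1, 3, 4, 11]
Compare 15 vs 11: take 11 from right. Merged: [1, 3, 4, 11, 11]
Append remaining from left: [15]. Merged: [1, 3, 4, 11, 11, 15]

Final merged array: [1, 3, 4, 11, 11, 15]
Total comparisons: 5

The merged array is [1, 3, 4, 11, 11, 15], requiring 5 comparisons. The merge step runs in O(n) time where n is the total number of elements.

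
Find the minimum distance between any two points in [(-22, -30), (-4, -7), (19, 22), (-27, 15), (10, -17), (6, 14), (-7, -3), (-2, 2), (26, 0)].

Computing all pairwise distances among 9 points:

d((-22, -30), (-4, -7)) = 29.2062
d((-22, -30), (19, 22)) = 66.2193
d((-22, -30), (-27, 15)) = 45.2769
d((-22, -30), (10, -17)) = 34.5398
d((-22, -30), (6, 14)) = 52.1536
d((-22, -30), (-7, -3)) = 30.8869
d((-22, -30), (-2, 2)) = 37.7359
d((-22, -30), (26, 0)) = 56.6039
d((-4, -7), (19, 22)) = 37.0135
d((-4, -7), (-27, 15)) = 31.8277
d((-4, -7), (10, -17)) = 17.2047
d((-4, -7), (6, 14)) = 23.2594
d((-4, -7), (-7, -3)) = 5.0 <-- minimum
d((-4, -7), (-2, 2)) = 9.2195
d((-4, -7), (26, 0)) = 30.8058
d((19, 22), (-27, 15)) = 46.5296
d((19, 22), (10, -17)) = 40.025
d((19, 22), (6, 14)) = 15.2643
d((19, 22), (-7, -3)) = 36.0694
d((19, 22), (-2, 2)) = 29.0
d((19, 22), (26, 0)) = 23.0868
d((-27, 15), (10, -17)) = 48.9183
d((-27, 15), (6, 14)) = 33.0151
d((-27, 15), (-7, -3)) = 26.9072
d((-27, 15), (-2, 2)) = 28.178
d((-27, 15), (26, 0)) = 55.0818
d((10, -17), (6, 14)) = 31.257
d((10, -17), (-7, -3)) = 22.0227
d((10, -17), (-2, 2)) = 22.4722
d((10, -17), (26, 0)) = 23.3452
d((6, 14), (-7, -3)) = 21.4009
d((6, 14), (-2, 2)) = 14.4222
d((6, 14), (26, 0)) = 24.4131
d((-7, -3), (-2, 2)) = 7.0711
d((-7, -3), (26, 0)) = 33.1361
d((-2, 2), (26, 0)) = 28.0713

Closest pair: (-4, -7) and (-7, -3) with distance 5.0

The closest pair is (-4, -7) and (-7, -3) with Euclidean distance 5.0. For 9 points, brute-force pairwise comparison is shown above. For large n, the divide-and-conquer algorithm (sort by x, recurse on halves, check the dividing strip) achieves O(n log n).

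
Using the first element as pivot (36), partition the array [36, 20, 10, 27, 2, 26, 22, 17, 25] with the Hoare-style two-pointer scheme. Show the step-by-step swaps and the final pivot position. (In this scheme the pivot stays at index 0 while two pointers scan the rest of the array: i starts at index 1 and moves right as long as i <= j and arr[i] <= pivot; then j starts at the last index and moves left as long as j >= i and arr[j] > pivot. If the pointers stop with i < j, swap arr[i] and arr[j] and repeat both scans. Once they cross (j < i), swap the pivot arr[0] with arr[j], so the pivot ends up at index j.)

Hoare-style two-pointer partition with pivot = 36:

Initial array: [36, 20, 10, 27, 2, 26, 22, 17, 25]

Pointers start at i = 1, j = 8.
i ends at 9, j ends at 8: the pointers have crossed (j < i), so scanning stops.

Swap pivot arr[0] with arr[8] to place pivot at position 8: [25, 20, 10, 27, 2, 26, 22, 17, 36]
Pivot position: 8

After partitioning with pivot 36, the array becomes [25, 20, 10, 27, 2, 26, 22, 17, 36]. The pivot is placed at index 8. All elements to the left of the pivot are <= 36, and all elements to the right are > 36.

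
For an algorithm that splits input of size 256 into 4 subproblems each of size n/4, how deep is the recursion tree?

For divide and conquer with division factor 4:

Problem sizes at each level:
Level 0: 256
Level 1: 64
Level 2: 16
Level 3: 4
Level 4: 1

The root is level 0 and the size-1 base case is level 4 (the tree spans levels 0 through 4, i.e. 5 levels counting the root), so the depth is the number of divisions: log_4(256) = 4

The recursion tree depth is log_4(256) = 4. At each level, the problem size is divided by 4, so it takes 4 divisions to reduce to a base case of size 1. The algorithm makes 4 recursive calls at each level.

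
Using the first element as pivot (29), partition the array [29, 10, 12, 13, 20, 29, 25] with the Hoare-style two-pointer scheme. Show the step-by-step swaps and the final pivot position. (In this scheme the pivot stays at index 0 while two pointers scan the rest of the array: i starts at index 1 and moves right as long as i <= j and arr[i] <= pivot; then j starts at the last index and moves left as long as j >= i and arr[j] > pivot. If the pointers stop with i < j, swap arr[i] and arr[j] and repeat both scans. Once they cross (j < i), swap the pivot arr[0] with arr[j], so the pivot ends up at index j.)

Hoare-style two-pointer partition with pivot = 29:

Initial array: [29, 10, 12, 13, 20, 29, 25]

Pointers start at i = 1, j = 6.
i ends at 7, j ends at 6: the pointers have crossed (j < i), so scanning stops.

Swap pivot arr[0] with arr[6] to place pivot at position 6: [25, 10, 12, 13, 20, 29, 29]
Pivot position: 6

After partitioning with pivot 29, the array becomes [25, 10, 12, 13, 20, 29, 29]. The pivot is placed at index 6. All elements to the left of the pivot are <= 29, and all elements to the right are > 29.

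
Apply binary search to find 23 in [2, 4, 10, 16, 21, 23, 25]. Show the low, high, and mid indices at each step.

Binary search for 23 in [2, 4, 10, 16, 21, 23, 25]:

lo=0, hi=6, mid=3, arr[mid]=16 -> 16 < 23, search right half
lo=4, hi=6, mid=5, arr[mid]=23 -> Found target at index 5!

Binary search finds 23 at index 5 after 2 comparisons. The search repeatedly halves the search space by comparing with the middle element.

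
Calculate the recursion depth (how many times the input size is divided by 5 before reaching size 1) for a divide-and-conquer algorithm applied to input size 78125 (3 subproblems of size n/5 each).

For divide and conquer with division factor 5:

Problem sizes at each level:
Level 0: 78125
Level 1: 15625
Level 2: 3125
Level 3: 625
Level 4: 125
Level 5: 25
Level 6: 5
Level 7: 1

The root is level 0 and the size-1 base case is level 7 (the tree spans levels 0 through 7, i.e. 8 levels counting the root), so the depth is the number of divisions: log_5(78125) = 7

The recursion tree depth is log_5(78125) = 7. At each level, the problem size is divided by 5, so it takes 7 divisions to reduce to a base case of size 1. The algorithm makes 3 recursive calls at each level.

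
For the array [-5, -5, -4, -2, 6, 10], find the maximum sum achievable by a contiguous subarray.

Using Kadane's algorithm on [-5, -5, -4, -2, 6, 10]:

Scanning through the array:
Position 1 (value -5): max_ending_here = -5, max_so_far = -5
Position 2 (value -4): max_ending_here = -4, max_so_far = -4
Position 3 (value -2): max_ending_here = -2, max_so_far = -2
Position 4 (value 6): max_ending_here = 6, max_so_far = 6
Position 5 (value 10): max_ending_here = 16, max_so_far = 16

Maximum subarray: [6, 10]
Maximum sum: 16

The maximum subarray is [6, 10] with sum 16. This subarray runs from index 4 to index 5.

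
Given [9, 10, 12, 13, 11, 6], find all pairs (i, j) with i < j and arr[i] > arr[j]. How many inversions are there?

Finding inversions in [9, 10, 12, 13, 11, 6]:

(0, 5): arr[0]=9 > arr[5]=6
(1, 5): arr[1]=10 > arr[5]=6
(2, 4): arr[2]=12 > arr[4]=11
(2, 5): arr[2]=12 > arr[5]=6
(3, 4): arr[3]=13 > arr[4]=11
(3, 5): arr[3]=13 > arr[5]=6
(4, 5): arr[4]=11 > arr[5]=6

Total inversions: 7

The array has 7 inversion(s): (0,5), (1,5), (2,4), (2,5), (3,4), (3,5), (4,5). Each pair (i,j) satisfies i < j and arr[i] > arr[j].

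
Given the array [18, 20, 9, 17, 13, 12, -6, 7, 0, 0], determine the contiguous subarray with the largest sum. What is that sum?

Using Kadane's algorithm on [18, 20, 9, 17, 13, 12, -6, 7, 0, 0]:

Scanning through the array:
Position 1 (value 20): max_ending_here = 38, max_so_far = 38
Position 2 (value 9): max_ending_here = 47, max_so_far = 47
Position 3 (value 17): max_ending_here = 64, max_so_far = 64
Position 4 (value 13): max_ending_here = 77, max_so_far = 77
Position 5 (value 12): max_ending_here = 89, max_so_far = 89
Position 6 (value -6): max_ending_here = 83, max_so_far = 89
Position 7 (value 7): max_ending_here = 90, max_so_far = 90
Position 8 (value 0): max_ending_here = 90, max_so_far = 90
Position 9 (value 0): max_ending_here = 90, max_so_far = 90

Maximum subarray: [18, 20, 9, 17, 13, 12, -6, 7]
Maximum sum: 90

The maximum subarray is [18, 20, 9, 17, 13, 12, -6, 7] with sum 90. This subarray runs from index 0 to index 7.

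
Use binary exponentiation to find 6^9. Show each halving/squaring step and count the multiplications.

Computing 6^9 by squaring (build up from 6^1; each line after the first costs one multiplication):

6^1 = 6
6^2 = (6^1)^2 = 6^2 = 36
6^4 = (6^2)^2 = 36^2 = 1296
6^8 = (6^4)^2 = 1296^2 = 1679616
6^9 = 6 * 6^8 = 6 * 1679616 = 10077696

Result: 10077696
Multiplications needed: 4 (4 lines after 6^1)

6^9 = 10077696. Using exponentiation by squaring, this requires 4 multiplications. The key idea: if the exponent is even, square the half-power; if odd, multiply by the base once.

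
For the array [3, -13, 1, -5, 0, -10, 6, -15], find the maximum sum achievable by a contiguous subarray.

Using Kadane's algorithm on [3, -13, 1, -5, 0, -10, 6, -15]:

Scanning through the array:
Position 1 (value -13): max_ending_here = -10, max_so_far = 3
Position 2 (value 1): max_ending_here = 1, max_so_far = 3
Position 3 (value -5): max_ending_here = -4, max_so_far = 3
Position 4 (value 0): max_ending_here = 0, max_so_far = 3
Position 5 (value -10): max_ending_here = -10, max_so_far = 3
Position 6 (value 6): max_ending_here = 6, max_so_far = 6
Position 7 (value -15): max_ending_here = -9, max_so_far = 6

Maximum subarray: [6]
Maximum sum: 6

The maximum subarray is [6] with sum 6. This subarray runs from index 6 to index 6.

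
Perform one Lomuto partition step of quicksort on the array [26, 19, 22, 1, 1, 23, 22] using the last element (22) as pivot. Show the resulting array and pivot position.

Lomuto partition with pivot = 22:

Initial array: [26, 19, 22, 1, 1, 23, 22]

arr[0]=26 > 22: no swap
arr[1]=19 <= 22: swap with position 0, array becomes [19, 26, 22, 1, 1, 23, 22]
arr[2]=22 <= 22: swap with position 1, array becomes [19, 22, 26, 1, 1, 23, 22]
arr[3]=1 <= 22: swap with position 2, array becomes [19, 22, 1, 26, 1, 23, 22]
arr[4]=1 <= 22: swap with position 3, array becomes [19, 22, 1, 1, 26, 23, 22]
arr[5]=23 > 22: no swap

Place pivot at position 4: [19, 22, 1, 1, 22, 23, 26]
Pivot position: 4

After partitioning with pivot 22, the array becomes [19, 22, 1, 1, 22, 23, 26]. The pivot is placed at index 4. All elements to the left of the pivot are <= 22, and all elements to the right are > 22.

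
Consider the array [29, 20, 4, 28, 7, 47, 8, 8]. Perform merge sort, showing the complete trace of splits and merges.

Merge sort trace:

Split: [29, 20, 4, 28, 7, 47, 8, 8] -> [29, 20, 4, 28] and [7, 47, 8, 8]
  Split: [29, 20, 4, 28] -> [29, 20] and [4, 28]
    Split: [29, 20] -> [29] and [20]
    Merge: [29] + [20] -> [20, 29]
    Split: [4, 28] -> [4] and [28]
    Merge: [4] + [28] -> [4, 28]
  Merge: [20, 29] + [4, 28] -> [4, 20, 28, 29]
  Split: [7, 47, 8, 8] -> [7, 47] and [8, 8]
    Split: [7, 47] -> [7] and [47]
    Merge: [7] + [47] -> [7, 47]
    Split: [8, 8] -> [8] and [8]
    Merge: [8] + [8] -> [8, 8]
  Merge: [7, 47] + [8, 8] -> [7, 8, 8, 47]
Merge: [4, 20, 28, 29] + [7, 8, 8, 47] -> [4, 7, 8, 8, 20, 28, 29, 47]

Final sorted array: [4, 7, 8, 8, 20, 28, 29, 47]

The merge sort proceeds by recursively splitting the array and merging sorted halves.
After all merges, the sorted array is [4, 7, 8, 8, 20, 28, 29, 47].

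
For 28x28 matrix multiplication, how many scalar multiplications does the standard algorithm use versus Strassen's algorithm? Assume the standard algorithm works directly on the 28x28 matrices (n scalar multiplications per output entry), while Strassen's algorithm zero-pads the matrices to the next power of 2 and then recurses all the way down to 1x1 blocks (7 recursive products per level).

Matrix multiplication for 28x28 matrices:

Strassen's algorithm requires power-of-2 dimensions. Pad 28x28 to 32x32 (next power of 2).

Standard algorithm: 28^3 = 21952 multiplications
Strassen's algorithm: 7^(log2(32)) = 7^5 = 16807 multiplications
Savings: 21952 - 16807 = 5145 multiplications

Standard: 21952 multiplications (28^3). Strassen: 16807 multiplications (7^5, after padding to 32x32). Strassen reduces 8 recursive multiplications to 7 at each level.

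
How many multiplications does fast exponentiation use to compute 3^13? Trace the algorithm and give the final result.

Computing 3^13 by squaring (build up from 3^1; each line after the first costs one multiplication):

3^1 = 3
3^2 = (3^1)^2 = 3^2 = 9
3^3 = 3 * 3^2 = 3 * 9 = 27
3^6 = (3^3)^2 = 27^2 = 729
3^12 = (3^6)^2 = 729^2 = 531441
3^13 = 3 * 3^12 = 3 * 531441 = 1594323

Result: 1594323
Multiplications needed: 5 (5 lines after 3^1)

3^13 = 1594323. Using exponentiation by squaring, this requires 5 multiplications. The key idea: if the exponent is even, square the half-power; if odd, multiply by the base once.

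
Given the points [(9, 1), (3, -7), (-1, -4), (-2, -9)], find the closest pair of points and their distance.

Computing all pairwise distances among 4 points:

d((9, 1), (3, -7)) = 10.0
d((9, 1), (-1, -4)) = 11.1803
d((9, 1), (-2, -9)) = 14.8661
d((3, -7), (-1, -4)) = 5.0 <-- minimum
d((3, -7), (-2, -9)) = 5.3852
d((-1, -4), (-2, -9)) = 5.099

Closest pair: (3, -7) and (-1, -4) with distance 5.0

The closest pair is (3, -7) and (-1, -4) with Euclidean distance 5.0. For 4 points, brute-force pairwise comparison is shown above. For large n, the divide-and-conquer algorithm (sort by x, recurse on halves, check the dividing strip) achieves O(n log n).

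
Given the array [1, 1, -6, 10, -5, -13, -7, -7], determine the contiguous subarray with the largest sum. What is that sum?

Using Kadane's algorithm on [1, 1, -6, 10, -5, -13, -7, -7]:

Scanning through the array:
Position 1 (value 1): max_ending_here = 2, max_so_far = 2
Position 2 (value -6): max_ending_here = -4, max_so_far = 2
Position 3 (value 10): max_ending_here = 10, max_so_far = 10
Position 4 (value -5): max_ending_here = 5, max_so_far = 10
Position 5 (value -13): max_ending_here = -8, max_so_far = 10
Position 6 (value -7): max_ending_here = -7, max_so_far = 10
Position 7 (value -7): max_ending_here = -7, max_so_far = 10

Maximum subarray: [10]
Maximum sum: 10

The maximum subarray is [10] with sum 10. This subarray runs from index 3 to index 3.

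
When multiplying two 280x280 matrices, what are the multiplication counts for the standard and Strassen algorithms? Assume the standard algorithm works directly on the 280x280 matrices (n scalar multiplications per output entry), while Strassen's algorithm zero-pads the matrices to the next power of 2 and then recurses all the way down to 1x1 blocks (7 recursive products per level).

Matrix multiplication for 280x280 matrices:

Strassen's algorithm requires power-of-2 dimensions. Pad 280x280 to 512x512 (next power of 2).

Standard algorithm: 280^3 = 21952000 multiplications
Strassen's algorithm: 7^(log2(512)) = 7^9 = 40353607 multiplications
Difference: 21952000 - 40353607 = -18401607 (Strassen uses MORE here due to padding overhead — for small or just-over-power-of-2 n, padding can outweigh the per-level savings)

Standard: 21952000 multiplications (280^3). Strassen: 40353607 multiplications (7^9, after padding to 512x512). Strassen reduces 8 recursive multiplications to 7 at each level.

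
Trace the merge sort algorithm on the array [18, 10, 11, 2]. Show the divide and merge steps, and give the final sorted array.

Merge sort trace:

Split: [18, 10, 11, 2] -> [18, 10] and [11, 2]
  Split: [18, 10] -> [18] and [10]
  Merge: [18] + [10] -> [10, 18]
  Split: [11, 2] -> [11] and [2]
  Merge: [11] + [2] -> [2, 11]
Merge: [10, 18] + [2, 11] -> [2, 10, 11, 18]

Final sorted array: [2, 10, 11, 18]

The merge sort proceeds by recursively splitting the array and merging sorted halves.
After all merges, the sorted array is [2, 10, 11, 18].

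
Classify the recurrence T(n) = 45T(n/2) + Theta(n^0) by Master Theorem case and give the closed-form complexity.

Master Theorem for T(n) = 45T(n/2) + O(n^0):

a = 45, b = 2, c = 0
log_b(a) = log_2(45) = 5.4919

Case 1: c = 0 < log_2(45) = 5.4919
T(n) = O(n^(log_2 45))

For T(n) = 45T(n/2) + O(n^0): log_2(45) = 5.4919. This is Case 1 of the Master Theorem (c < log_b(a), work dominated by leaves), giving O(n^(log_2 45)).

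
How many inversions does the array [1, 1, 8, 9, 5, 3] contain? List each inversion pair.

Finding inversions in [1, 1, 8, 9, 5, 3]:

(2, 4): arr[2]=8 > arr[4]=5
(2, 5): arr[2]=8 > arr[5]=3
(3, 4): arr[3]=9 > arr[4]=5
(3, 5): arr[3]=9 > arr[5]=3
(4, 5): arr[4]=5 > arr[5]=3

Total inversions: 5

The array has 5 inversion(s): (2,4), (2,5), (3,4), (3,5), (4,5). Each pair (i,j) satisfies i < j and arr[i] > arr[j].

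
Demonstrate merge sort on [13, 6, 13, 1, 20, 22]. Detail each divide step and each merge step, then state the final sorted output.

Merge sort trace:

Split: [13, 6, 13, 1, 20, 22] -> [13, 6, 13] and [1, 20, 22]
  Split: [13, 6, 13] -> [13] and [6, 13]
    Split: [6, 13] -> [6] and [13]
    Merge: [6] + [13] -> [6, 13]
  Merge: [13] + [6, 13] -> [6, 13, 13]
  Split: [1, 20, 22] -> [1] and [20, 22]
    Split: [20, 22] -> [20] and [22]
    Merge: [20] + [22] -> [20, 22]
  Merge: [1] + [20, 22] -> [1, 20, 22]
Merge: [6, 13, 13] + [1, 20, 22] -> [1, 6, 13, 13, 20, 22]

Final sorted array: [1, 6, 13, 13, 20, 22]

The merge sort proceeds by recursively splitting the array and merging sorted halves.
After all merges, the sorted array is [1, 6, 13, 13, 20, 22].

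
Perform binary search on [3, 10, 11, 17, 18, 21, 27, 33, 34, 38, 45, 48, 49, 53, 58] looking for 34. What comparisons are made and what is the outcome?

Binary search for 34 in [3, 10, 11, 17, 18, 21, 27, 33, 34, 38, 45, 48, 49, 53, 58]:

lo=0, hi=14, mid=7, arr[mid]=33 -> 33 < 34, search right half
lo=8, hi=14, mid=11, arr[mid]=48 -> 48 > 34, search left half
lo=8, hi=10, mid=9, arr[mid]=38 -> 38 > 34, search left half
lo=8, hi=8, mid=8, arr[mid]=34 -> Found target at index 8!

Binary search finds 34 at index 8 after 4 comparisons. The search repeatedly halves the search space by comparing with the middle element.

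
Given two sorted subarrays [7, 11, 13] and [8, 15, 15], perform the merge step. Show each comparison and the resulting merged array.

Merging process:

Compare 7 vs 8: take 7 from left. Merged: [7]
Compare 11 vs 8: take 8 from right. Merged: [7, 8]
Compare 11 vs 15: take 11 from left. Merged: [7, 8, 11]
Compare 13 vs 15: take 13 from left. Merged: [7, 8, 11, 13]
Append remaining from right: [15, 15]. Merged: [7, 8, 11, 13, 15, 15]

Final merged array: [7, 8, 11, 13, 15, 15]
Total comparisons: 4

The merged array is [7, 8, 11, 13, 15, 15], requiring 4 comparisons. The merge step runs in O(n) time where n is the total number of elements.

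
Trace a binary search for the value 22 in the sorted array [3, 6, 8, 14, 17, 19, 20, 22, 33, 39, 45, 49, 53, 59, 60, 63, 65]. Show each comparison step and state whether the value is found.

Binary search for 22 in [3, 6, 8, 14, 17, 19, 20, 22, 33, 39, 45, 49, 53, 59, 60, 63, 65]:

lo=0, hi=16, mid=8, arr[mid]=33 -> 33 > 22, search left half
lo=0, hi=7, mid=3, arr[mid]=14 -> 14 < 22, search right half
lo=4, hi=7, mid=5, arr[mid]=19 -> 19 < 22, search right half
lo=6, hi=7, mid=6, arr[mid]=20 -> 20 < 22, search right half
lo=7, hi=7, mid=7, arr[mid]=22 -> Found target at index 7!

Binary search finds 22 at index 7 after 5 comparisons. The search repeatedly halves the search space by comparing with the middle element.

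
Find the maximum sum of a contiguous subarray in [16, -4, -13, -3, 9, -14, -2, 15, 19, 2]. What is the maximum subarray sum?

Using Kadane's algorithm on [16, -4, -13, -3, 9, -14, -2, 15, 19, 2]:

Scanning through the array:
Position 1 (value -4): max_ending_here = 12, max_so_far = 16
Position 2 (value -13): max_ending_here = -1, max_so_far = 16
Position 3 (value -3): max_ending_here = -3, max_so_far = 16
Position 4 (value 9): max_ending_here = 9, max_so_far = 16
Position 5 (value -14): max_ending_here = -5, max_so_far = 16
Position 6 (value -2): max_ending_here = -2, max_so_far = 16
Position 7 (value 15): max_ending_here = 15, max_so_far = 16
Position 8 (value 19): max_ending_here = 34, max_so_far = 34
Position 9 (value 2): max_ending_here = 36, max_so_far = 36

Maximum subarray: [15, 19, 2]
Maximum sum: 36

The maximum subarray is [15, 19, 2] with sum 36. This subarray runs from index 7 to index 9.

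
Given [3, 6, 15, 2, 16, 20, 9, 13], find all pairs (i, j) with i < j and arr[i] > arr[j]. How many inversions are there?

Finding inversions in [3, 6, 15, 2, 16, 20, 9, 13]:

(0, 3): arr[0]=3 > arr[3]=2
(1, 3): arr[1]=6 > arr[3]=2
(2, 3): arr[2]=15 > arr[3]=2
(2, 6): arr[2]=15 > arr[6]=9
(2, 7): arr[2]=15 > arr[7]=13
(4, 6): arr[4]=16 > arr[6]=9
(4, 7): arr[4]=16 > arr[7]=13
(5, 6): arr[5]=20 > arr[6]=9
(5, 7): arr[5]=20 > arr[7]=13

Total inversions: 9

The array has 9 inversion(s): (0,3), (1,3), (2,3), (2,6), (2,7), (4,6), (4,7), (5,6), (5,7). Each pair (i,j) satisfies i < j and arr[i] > arr[j].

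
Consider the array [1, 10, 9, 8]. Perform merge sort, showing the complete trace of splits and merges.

Merge sort trace:

Split: [1, 10, 9, 8] -> [1, 10] and [9, 8]
  Split: [1, 10] -> [1] and [10]
  Merge: [1] + [10] -> [1, 10]
  Split: [9, 8] -> [9] and [8]
  Merge: [9] + [8] -> [8, 9]
Merge: [1, 10] + [8, 9] -> [1, 8, 9, 10]

Final sorted array: [1, 8, 9, 10]

The merge sort proceeds by recursively splitting the array and merging sorted halves.
After all merges, the sorted array is [1, 8, 9, 10].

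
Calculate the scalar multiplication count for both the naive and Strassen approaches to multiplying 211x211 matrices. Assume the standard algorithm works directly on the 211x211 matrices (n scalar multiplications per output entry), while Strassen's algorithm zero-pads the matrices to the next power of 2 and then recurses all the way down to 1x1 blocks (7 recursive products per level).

Matrix multiplication for 211x211 matrices:

Strassen's algorithm requires power-of-2 dimensions. Pad 211x211 to 256x256 (next power of 2).

Standard algorithm: 211^3 = 9393931 multiplications
Strassen's algorithm: 7^(log2(256)) = 7^8 = 5764801 multiplications
Savings: 9393931 - 5764801 = 3629130 multiplications

Standard: 9393931 multiplications (211^3). Strassen: 5764801 multiplications (7^8, after padding to 256x256). Strassen reduces 8 recursive multiplications to 7 at each level.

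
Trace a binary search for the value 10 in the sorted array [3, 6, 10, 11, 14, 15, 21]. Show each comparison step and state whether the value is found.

Binary search for 10 in [3, 6, 10, 11, 14, 15, 21]:

lo=0, hi=6, mid=3, arr[mid]=11 -> 11 > 10, search left half
lo=0, hi=2, mid=1, arr[mid]=6 -> 6 < 10, search right half
lo=2, hi=2, mid=2, arr[mid]=10 -> Found target at index 2!

Binary search finds 10 at index 2 after 3 comparisons. The search repeatedly halves the search space by comparing with the middle element.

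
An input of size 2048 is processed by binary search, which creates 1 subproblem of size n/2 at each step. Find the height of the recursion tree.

For divide and conquer with division factor 2:

Problem sizes at each level:
Level 0: 2048
Level 1: 1024
Level 2: 512
Level 3: 256
Level 4: 128
Level 5: 64
Level 6: 32
Level 7: 16
Level 8: 8
Level 9: 4
Level 10: 2
Level 11: 1

The root is level 0 and the size-1 base case is level 11 (the tree spans levels 0 through 11, i.e. 12 levels counting the root), so the depth is the number of divisions: log_2(2048) = 11

The recursion tree depth is log_2(2048) = 11. At each level, the problem size is divided by 2, so it takes 11 divisions to reduce to a base case of size 1. The algorithm makes 1 recursive call at each level.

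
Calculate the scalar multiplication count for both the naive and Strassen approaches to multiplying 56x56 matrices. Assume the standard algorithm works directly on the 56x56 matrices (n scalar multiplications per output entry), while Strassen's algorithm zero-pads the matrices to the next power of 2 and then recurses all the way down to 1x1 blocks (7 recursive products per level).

Matrix multiplication for 56x56 matrices:

Strassen's algorithm requires power-of-2 dimensions. Pad 56x56 to 64x64 (next power of 2).

Standard algorithm: 56^3 = 175616 multiplications
Strassen's algorithm: 7^(log2(64)) = 7^6 = 117649 multiplications
Savings: 175616 - 117649 = 57967 multiplications

Standard: 175616 multiplications (56^3). Strassen: 117649 multiplications (7^6, after padding to 64x64). Strassen reduces 8 recursive multiplications to 7 at each level.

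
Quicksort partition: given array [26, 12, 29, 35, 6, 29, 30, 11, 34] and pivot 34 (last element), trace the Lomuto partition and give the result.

Lomuto partition with pivot = 34:

Initial array: [26, 12, 29, 35, 6, 29, 30, 11, 34]

arr[0]=26 <= 34: swap with position 0, array becomes [26, 12, 29, 35, 6, 29, 30, 11, 34]
arr[1]=12 <= 34: swap with position 1, array becomes [26, 12, 29, 35, 6, 29, 30, 11, 34]
arr[2]=29 <= 34: swap with position 2, array becomes [26, 12, 29, 35, 6, 29, 30, 11, 34]
arr[3]=35 > 34: no swap
arr[4]=6 <= 34: swap with position 3, array becomes [26, 12, 29, 6, 35, 29, 30, 11, 34]
arr[5]=29 <= 34: swap with position 4, array becomes [26, 12, 29, 6, 29, 35, 30, 11, 34]
arr[6]=30 <= 34: swap with position 5, array becomes [26, 12, 29, 6, 29, 30, 35, 11, 34]
arr[7]=11 <= 34: swap with position 6, array becomes [26, 12, 29, 6, 29, 30, 11, 35, 34]

Place pivot at position 7: [26, 12, 29, 6, 29, 30, 11, 34, 35]
Pivot position: 7

After partitioning with pivot 34, the array becomes [26, 12, 29, 6, 29, 30, 11, 34, 35]. The pivot is placed at index 7. All elements to the left of the pivot are <= 34, and all elements to the right are > 34.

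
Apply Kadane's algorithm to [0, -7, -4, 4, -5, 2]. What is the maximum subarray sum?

Using Kadane's algorithm on [0, -7, -4, 4, -5, 2]:

Scanning through the array:
Position 1 (value -7): max_ending_here = -7, max_so_far = 0
Position 2 (value -4): max_ending_here = -4, max_so_far = 0
Position 3 (value 4): max_ending_here = 4, max_so_far = 4
Position 4 (value -5): max_ending_here = -1, max_so_far = 4
Position 5 (value 2): max_ending_here = 2, max_so_far = 4

Maximum subarray: [4]
Maximum sum: 4

The maximum subarray is [4] with sum 4. This subarray runs from index 3 to index 3.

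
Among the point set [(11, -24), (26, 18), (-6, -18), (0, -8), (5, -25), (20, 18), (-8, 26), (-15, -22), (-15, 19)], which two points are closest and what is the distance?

Computing all pairwise distances among 9 points:

d((11, -24), (26, 18)) = 44.5982
d((11, -24), (-6, -18)) = 18.0278
d((11, -24), (0, -8)) = 19.4165
d((11, -24), (5, -25)) = 6.0828
d((11, -24), (20, 18)) = 42.9535
d((11, -24), (-8, 26)) = 53.4883
d((11, -24), (-15, -22)) = 26.0768
d((11, -24), (-15, 19)) = 50.2494
d((26, 18), (-6, -18)) = 48.1664
d((26, 18), (0, -8)) = 36.7696
d((26, 18), (5, -25)) = 47.8539
d((26, 18), (20, 18)) = 6.0 <-- minimum
d((26, 18), (-8, 26)) = 34.9285
d((26, 18), (-15, -22)) = 57.28
d((26, 18), (-15, 19)) = 41.0122
d((-6, -18), (0, -8)) = 11.6619
d((-6, -18), (5, -25)) = 13.0384
d((-6, -18), (20, 18)) = 44.4072
d((-6, -18), (-8, 26)) = 44.0454
d((-6, -18), (-15, -22)) = 9.8489
d((-6, -18), (-15, 19)) = 38.0789
d((0, -8), (5, -25)) = 17.72
d((0, -8), (20, 18)) = 32.8024
d((0, -8), (-8, 26)) = 34.9285
d((0, -8), (-15, -22)) = 20.5183
d((0, -8), (-15, 19)) = 30.8869
d((5, -25), (20, 18)) = 45.5412
d((5, -25), (-8, 26)) = 52.6308
d((5, -25), (-15, -22)) = 20.2237
d((5, -25), (-15, 19)) = 48.3322
d((20, 18), (-8, 26)) = 29.1204
d((20, 18), (-15, -22)) = 53.1507
d((20, 18), (-15, 19)) = 35.0143
d((-8, 26), (-15, -22)) = 48.5077
d((-8, 26), (-15, 19)) = 9.8995
d((-15, -22), (-15, 19)) = 41.0

Closest pair: (26, 18) and (20, 18) with distance 6.0

The closest pair is (26, 18) and (20, 18) with Euclidean distance 6.0. For 9 points, brute-force pairwise comparison is shown above. For large n, the divide-and-conquer algorithm (sort by x, recurse on halves, check the dividing strip) achieves O(n log n).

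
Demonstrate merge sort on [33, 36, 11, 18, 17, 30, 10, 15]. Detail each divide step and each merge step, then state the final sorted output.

Merge sort trace:

Split: [33, 36, 11, 18, 17, 30, 10, 15] -> [33, 36, 11, 18] and [17, 30, 10, 15]
  Split: [33, 36, 11, 18] -> [33, 36] and [11, 18]
    Split: [33, 36] -> [33] and [36]
    Merge: [33] + [36] -> [33, 36]
    Split: [11, 18] -> [11] and [18]
    Merge: [11] + [18] -> [11, 18]
  Merge: [33, 36] + [11, 18] -> [11, 18, 33, 36]
  Split: [17, 30, 10, 15] -> [17, 30] and [10, 15]
    Split: [17, 30] -> [17] and [30]
    Merge: [17] + [30] -> [17, 30]
    Split: [10, 15] -> [10] and [15]
    Merge: [10] + [15] -> [10, 15]
  Merge: [17, 30] + [10, 15] -> [10, 15, 17, 30]
Merge: [11, 18, 33, 36] + [10, 15, 17, 30] -> [10, 11, 15, 17, 18, 30, 33, 36]

Final sorted array: [10, 11, 15, 17, 18, 30, 33, 36]

The merge sort proceeds by recursively splitting the array and merging sorted halves.
After all merges, the sorted array is [10, 11, 15, 17, 18, 30, 33, 36].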